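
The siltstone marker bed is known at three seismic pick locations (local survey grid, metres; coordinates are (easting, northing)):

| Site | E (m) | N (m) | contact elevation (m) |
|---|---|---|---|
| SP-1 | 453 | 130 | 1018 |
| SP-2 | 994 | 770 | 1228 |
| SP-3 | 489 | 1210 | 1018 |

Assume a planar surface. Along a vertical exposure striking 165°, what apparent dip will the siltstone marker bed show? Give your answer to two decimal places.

Two edge vectors: SP-1→SP-2 = (541, 640, 210), SP-1→SP-3 = (36, 1080, 0).
Normal n = (SP-1→SP-2) × (SP-1→SP-3) = (-226800, 7560, 561240).
So ∂z/∂E = −n_x/n_z = 0.40411 and ∂z/∂N = −n_y/n_z = −0.01347.
Unit vector along 165° is (sin 165°, cos 165°) = (0.2588, -0.9659).
Slope in that direction = a·(0.2588) + b·(-0.9659) = 0.11760.
Apparent dip = arctan|0.11760| = 6.71° (true dip is 22.0°, so apparent ≤ true as expected).

6.71°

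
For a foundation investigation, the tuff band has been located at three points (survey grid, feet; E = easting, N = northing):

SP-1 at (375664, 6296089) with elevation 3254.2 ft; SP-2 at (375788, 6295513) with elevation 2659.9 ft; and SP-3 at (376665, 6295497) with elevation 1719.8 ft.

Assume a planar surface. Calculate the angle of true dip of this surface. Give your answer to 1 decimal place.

53.0°

Let the plane be z = a·E + b·N + c.
SP-2−SP-1: 124a − 576b = −594.3;  SP-3−SP-1: 1001a − 592b = −1534.4.
Solving gives a = −1.05728, b = 0.80416.
Gradient magnitude |∇z| = √(a² + b²) = √(1.11784 + 0.64668) = 1.32835.
True dip = arctan(1.32835) = 53.0°, dipping toward SE (azimuth ≈ 127°).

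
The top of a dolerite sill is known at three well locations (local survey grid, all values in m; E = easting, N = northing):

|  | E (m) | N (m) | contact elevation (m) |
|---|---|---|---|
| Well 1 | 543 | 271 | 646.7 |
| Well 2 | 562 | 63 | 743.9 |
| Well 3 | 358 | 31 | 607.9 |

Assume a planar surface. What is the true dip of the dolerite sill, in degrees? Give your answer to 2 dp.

39.77°

Let the plane be z = a·E + b·N + c.
Well 2−Well 1: 19a − 208b = 97.2;  Well 3−Well 1: −185a − 240b = −38.8.
Solving gives a = 0.72952, b = −0.40067.
Gradient magnitude |∇z| = √(a² + b²) = √(0.53219 + 0.16054) = 0.83230.
True dip = arctan(0.83230) = 39.77°, dipping toward WNW (azimuth ≈ 299°).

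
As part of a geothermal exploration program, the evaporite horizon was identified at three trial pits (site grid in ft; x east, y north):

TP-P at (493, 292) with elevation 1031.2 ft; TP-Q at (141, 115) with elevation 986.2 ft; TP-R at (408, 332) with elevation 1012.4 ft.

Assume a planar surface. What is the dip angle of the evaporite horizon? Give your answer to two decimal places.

Two edge vectors: TP-P→TP-Q = (-352, -177, -45), TP-P→TP-R = (-85, 40, -18.8).
Normal n = (TP-P→TP-Q) × (TP-P→TP-R) = (5127.6, -2792.6, -29125).
So ∂z/∂x = −n_x/n_z = 0.17605 and ∂z/∂y = −n_y/n_z = −0.09588.
Gradient magnitude |∇z| = √(a² + b²) = √(0.03100 + 0.00919) = 0.20047.
True dip = arctan(0.20047) = 11.34°, dipping toward WNW (azimuth ≈ 299°).

11.34°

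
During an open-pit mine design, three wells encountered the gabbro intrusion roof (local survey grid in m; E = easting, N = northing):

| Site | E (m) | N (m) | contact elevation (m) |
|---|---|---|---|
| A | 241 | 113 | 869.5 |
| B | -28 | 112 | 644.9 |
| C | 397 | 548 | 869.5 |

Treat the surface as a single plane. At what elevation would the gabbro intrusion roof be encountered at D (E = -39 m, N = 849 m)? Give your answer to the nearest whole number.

Let the plane be z = a·E + b·N + c.
B−A: −269a − 1b = −224.6;  C−A: 156a + 435b = 0.
Solving gives a = 0.83606, b = −0.29983.
Then c = 869.5 − a·241 − b·113 = 701.89.
At (-39, 849): z = −32.6 − 254.6 + 701.89 = 414.7 m.

415 m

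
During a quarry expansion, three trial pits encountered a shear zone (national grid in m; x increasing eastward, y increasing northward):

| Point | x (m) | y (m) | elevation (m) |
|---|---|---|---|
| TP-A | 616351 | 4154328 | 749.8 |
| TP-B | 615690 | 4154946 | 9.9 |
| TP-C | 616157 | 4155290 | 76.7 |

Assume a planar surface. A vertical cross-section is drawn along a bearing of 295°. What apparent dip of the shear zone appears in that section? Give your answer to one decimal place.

37.5°

Two edge vectors: TP-A→TP-B = (-661, 618, -739.9), TP-A→TP-C = (-194, 962, -673.1).
Normal n = (TP-A→TP-B) × (TP-A→TP-C) = (295808, -301378.5, -515990).
So ∂z/∂x = −n_x/n_z = 0.57328 and ∂z/∂y = −n_y/n_z = −0.58408.
Unit vector along 295° is (sin 295°, cos 295°) = (-0.9063, 0.4226).
Slope in that direction = a·(-0.9063) + b·(0.4226) = −0.76641.
Apparent dip = arctan|0.76641| = 37.5° (true dip is 39.3°, so apparent ≤ true as expected).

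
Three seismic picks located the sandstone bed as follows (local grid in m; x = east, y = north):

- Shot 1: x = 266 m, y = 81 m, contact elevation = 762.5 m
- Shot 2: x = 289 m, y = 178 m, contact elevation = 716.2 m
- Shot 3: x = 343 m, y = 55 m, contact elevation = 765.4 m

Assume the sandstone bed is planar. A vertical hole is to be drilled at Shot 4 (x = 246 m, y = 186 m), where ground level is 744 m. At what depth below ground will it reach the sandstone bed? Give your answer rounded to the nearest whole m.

Let the plane be z = a·x + b·y + c.
Shot 2−Shot 1: 23a + 97b = −46.3;  Shot 3−Shot 1: 77a − 26b = 2.9.
Solving gives a = −0.11435, b = −0.45020.
Then c = 762.5 − a·266 − b·81 = 829.38.
At (246, 186): z_contact = −28.1 − 83.7 + 829.38 = 717.5 m.
Depth below ground = 744 − 717.5 = 26 m.

26 m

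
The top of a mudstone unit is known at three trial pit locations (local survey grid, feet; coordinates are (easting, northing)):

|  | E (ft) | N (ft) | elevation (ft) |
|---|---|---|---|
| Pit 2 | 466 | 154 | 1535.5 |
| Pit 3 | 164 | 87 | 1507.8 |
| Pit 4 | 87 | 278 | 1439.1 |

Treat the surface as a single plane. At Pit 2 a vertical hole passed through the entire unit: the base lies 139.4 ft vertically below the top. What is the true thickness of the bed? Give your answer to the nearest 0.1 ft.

132.2 ft

Two edge vectors: Pit 2→Pit 3 = (-302, -67, -27.7), Pit 2→Pit 4 = (-379, 124, -96.4).
Normal n = (Pit 2→Pit 3) × (Pit 2→Pit 4) = (9893.6, -18614.5, -62841).
So ∂z/∂E = −n_x/n_z = 0.15744 and ∂z/∂N = −n_y/n_z = −0.29622.
|∇z| = √(a²+b²) = 0.33546, so dip δ = arctan(0.33546) = 18.54°.
True thickness = vertical thickness × cos δ = 139.4 × cos 18.54° = 132.2 ft.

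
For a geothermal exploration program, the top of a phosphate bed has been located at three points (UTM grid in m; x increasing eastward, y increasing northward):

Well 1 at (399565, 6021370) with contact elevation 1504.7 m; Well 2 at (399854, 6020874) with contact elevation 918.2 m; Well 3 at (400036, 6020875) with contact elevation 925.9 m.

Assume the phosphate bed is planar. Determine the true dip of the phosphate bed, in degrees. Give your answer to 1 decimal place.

50.3°

Let the plane be z = a·x + b·y + c.
Well 2−Well 1: 289a − 496b = −586.5;  Well 3−Well 1: 471a − 495b = −578.8.
Solving gives a = 0.03570, b = 1.20326.
Gradient magnitude |∇z| = √(a² + b²) = √(0.00127 + 1.44783) = 1.20379.
True dip = arctan(1.20379) = 50.3°, dipping toward S (azimuth ≈ 182°).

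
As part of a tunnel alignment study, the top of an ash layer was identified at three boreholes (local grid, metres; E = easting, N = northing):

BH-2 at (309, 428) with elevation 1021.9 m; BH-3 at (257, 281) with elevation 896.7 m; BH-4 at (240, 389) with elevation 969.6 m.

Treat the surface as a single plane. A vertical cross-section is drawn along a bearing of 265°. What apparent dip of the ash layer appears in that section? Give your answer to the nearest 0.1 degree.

22.2°

Let the plane be z = a·E + b·N + c.
BH-3−BH-2: −52a − 147b = −125.2;  BH-4−BH-2: −69a − 39b = −52.3.
Solving gives a = 0.34569, b = 0.72941.
Unit vector along 265° is (sin 265°, cos 265°) = (-0.9962, -0.0872).
Slope in that direction = a·(-0.9962) + b·(-0.0872) = −0.40795.
Apparent dip = arctan|0.40795| = 22.2° (true dip is 38.9°, so apparent ≤ true as expected).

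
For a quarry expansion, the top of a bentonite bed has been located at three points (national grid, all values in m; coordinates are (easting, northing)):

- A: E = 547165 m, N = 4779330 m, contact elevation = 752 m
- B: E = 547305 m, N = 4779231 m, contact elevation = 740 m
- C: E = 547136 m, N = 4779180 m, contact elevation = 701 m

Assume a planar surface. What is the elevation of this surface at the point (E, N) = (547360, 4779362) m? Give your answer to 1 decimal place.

788.6 m

Two edge vectors: A→B = (140, -99, -12), A→C = (-29, -150, -51).
Normal n = (A→B) × (A→C) = (3249, 7488, -23871).
So ∂z/∂E = −n_x/n_z = 0.136106573 and ∂z/∂N = −n_y/n_z = 0.313686063.
Intercept c from A: 752 − 74472.75 − 1499209.21 = −1572929.96.
At (547360, 4779362): z = 74499.3 + 1499219.2 − 1572929.96 = 788.6 m.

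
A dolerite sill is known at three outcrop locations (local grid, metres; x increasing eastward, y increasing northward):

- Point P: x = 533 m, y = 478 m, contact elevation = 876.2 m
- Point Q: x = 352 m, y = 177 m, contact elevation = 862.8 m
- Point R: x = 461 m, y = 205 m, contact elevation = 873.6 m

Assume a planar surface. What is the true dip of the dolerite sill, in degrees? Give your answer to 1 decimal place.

6.0°

Let the plane be z = a·x + b·y + c.
Point Q−Point P: −181a − 301b = −13.4;  Point R−Point P: −72a − 273b = −2.6.
Solving gives a = 0.10366, b = −0.01781.
Gradient magnitude |∇z| = √(a² + b²) = √(0.01075 + 0.00032) = 0.10518.
True dip = arctan(0.10518) = 6.0°, dipping toward W (azimuth ≈ 280°).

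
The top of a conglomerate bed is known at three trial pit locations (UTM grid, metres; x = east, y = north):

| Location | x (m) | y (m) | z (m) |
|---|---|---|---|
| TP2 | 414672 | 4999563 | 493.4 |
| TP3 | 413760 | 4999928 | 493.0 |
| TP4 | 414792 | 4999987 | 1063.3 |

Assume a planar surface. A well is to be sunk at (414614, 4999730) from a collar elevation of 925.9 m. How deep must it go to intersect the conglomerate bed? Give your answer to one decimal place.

Two edge vectors: TP2→TP3 = (-912, 365, -0.4), TP2→TP4 = (120, 424, 569.9).
Normal n = (TP2→TP3) × (TP2→TP4) = (208183.1, 519700.8, -430488).
So ∂z/∂x = −n_x/n_z = 0.483597917 and ∂z/∂y = −n_y/n_z = 1.207236439.
Intercept c from TP2: 493.4 − 200534.52 − 6035654.63 = −6235695.75.
At (414614, 4999730): z_contact = 200506.47 + 6035856.24 − 6235695.75 = 666.96 m.
Depth below ground = 925.9 − 666.96 = 258.9 m.

258.9 m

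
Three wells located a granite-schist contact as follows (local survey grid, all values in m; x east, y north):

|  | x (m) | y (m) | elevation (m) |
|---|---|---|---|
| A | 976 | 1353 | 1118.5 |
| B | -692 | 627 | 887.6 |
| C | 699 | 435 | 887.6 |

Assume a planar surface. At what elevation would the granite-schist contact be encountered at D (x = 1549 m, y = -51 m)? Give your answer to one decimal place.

Two edge vectors: A→B = (-1668, -726, -230.9), A→C = (-277, -918, -230.9).
Normal n = (A→B) × (A→C) = (-44332.8, -321181.9, 1330122).
So ∂z/∂x = −n_x/n_z = 0.033330 and ∂z/∂y = −n_y/n_z = 0.241468.
Intercept c from A: 1118.5 − 32.53 − 326.71 = 759.26.
At (1549, -51): z = 51.6 − 12.3 + 759.26 = 798.6 m.

798.6 m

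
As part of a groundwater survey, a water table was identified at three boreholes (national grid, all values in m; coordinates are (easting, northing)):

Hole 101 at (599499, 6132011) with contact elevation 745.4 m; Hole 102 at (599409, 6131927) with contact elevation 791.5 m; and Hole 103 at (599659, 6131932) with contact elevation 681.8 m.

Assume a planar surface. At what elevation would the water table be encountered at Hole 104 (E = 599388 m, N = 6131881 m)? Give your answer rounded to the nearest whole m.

Two edge vectors: Hole 101→Hole 102 = (-90, -84, 46.1), Hole 101→Hole 103 = (160, -79, -63.6).
Normal n = (Hole 101→Hole 102) × (Hole 101→Hole 103) = (8984.3, 1652, 20550).
So ∂z/∂E = −n_x/n_z = −0.43719221 and ∂z/∂N = −n_y/n_z = −0.08038929.
Intercept c from Hole 101: 745.4 + 262096.30 + 492948.04 = 755789.73.
At (599388, 6131881): z = −262047.8 − 492937.6 + 755789.73 = 804.4 m.

804 m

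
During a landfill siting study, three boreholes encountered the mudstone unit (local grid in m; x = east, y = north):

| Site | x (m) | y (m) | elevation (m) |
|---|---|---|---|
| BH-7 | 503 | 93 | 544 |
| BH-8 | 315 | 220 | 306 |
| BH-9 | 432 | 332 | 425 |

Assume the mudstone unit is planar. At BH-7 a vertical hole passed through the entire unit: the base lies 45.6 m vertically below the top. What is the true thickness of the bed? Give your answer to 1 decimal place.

29.6 m

Two edge vectors: BH-7→BH-8 = (-188, 127, -238), BH-7→BH-9 = (-71, 239, -119).
Normal n = (BH-7→BH-8) × (BH-7→BH-9) = (41769, -5474, -35915).
So ∂z/∂x = −n_x/n_z = 1.16300 and ∂z/∂y = −n_y/n_z = −0.15242.
|∇z| = √(a²+b²) = 1.17294, so dip δ = arctan(1.17294) = 49.55°.
True thickness = vertical thickness × cos δ = 45.6 × cos 49.55° = 29.6 m.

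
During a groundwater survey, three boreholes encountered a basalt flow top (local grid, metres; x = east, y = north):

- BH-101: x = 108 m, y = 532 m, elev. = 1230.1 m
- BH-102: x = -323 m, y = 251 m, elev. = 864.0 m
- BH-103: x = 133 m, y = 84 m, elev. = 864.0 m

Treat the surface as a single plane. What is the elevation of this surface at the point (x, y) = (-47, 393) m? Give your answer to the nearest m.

Let the plane be z = a·x + b·y + c.
BH-102−BH-101: −431a − 281b = −366.1;  BH-103−BH-101: 25a − 448b = −366.1.
Solving gives a = 0.30552, b = 0.83424.
Then c = 1230.1 − a·108 − b·532 = 753.29.
At (-47, 393): z = −14.4 + 327.9 + 753.29 = 1066.8 m.

1067 m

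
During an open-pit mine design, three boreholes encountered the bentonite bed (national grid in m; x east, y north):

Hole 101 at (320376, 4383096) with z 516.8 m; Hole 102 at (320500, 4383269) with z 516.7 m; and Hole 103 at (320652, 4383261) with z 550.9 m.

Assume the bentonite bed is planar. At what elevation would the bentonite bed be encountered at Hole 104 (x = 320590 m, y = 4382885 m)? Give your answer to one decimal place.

596.1 m

Two edge vectors: Hole 101→Hole 102 = (124, 173, -0.1), Hole 101→Hole 103 = (276, 165, 34.1).
Normal n = (Hole 101→Hole 102) × (Hole 101→Hole 103) = (5915.8, -4256, -27288).
So ∂z/∂x = −n_x/n_z = 0.216791264 and ∂z/∂y = −n_y/n_z = −0.155965992.
Intercept c from Hole 101: 516.8 − 69454.72 + 683613.92 = 614676.00.
At (320590, 4382885): z = 69501.1 − 683581.0 + 614676.00 = 596.1 m.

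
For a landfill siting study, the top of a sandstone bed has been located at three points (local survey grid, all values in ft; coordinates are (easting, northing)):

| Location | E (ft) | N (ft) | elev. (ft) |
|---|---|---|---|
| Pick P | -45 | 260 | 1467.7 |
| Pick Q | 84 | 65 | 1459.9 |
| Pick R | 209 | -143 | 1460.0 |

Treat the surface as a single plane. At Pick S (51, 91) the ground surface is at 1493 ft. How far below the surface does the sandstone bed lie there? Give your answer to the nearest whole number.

Two edge vectors: Pick P→Pick Q = (129, -195, -7.8), Pick P→Pick R = (254, -403, -7.7).
Normal n = (Pick P→Pick Q) × (Pick P→Pick R) = (-1641.9, -987.9, -2457).
So ∂z/∂E = −n_x/n_z = −0.66825 and ∂z/∂N = −n_y/n_z = −0.40208.
Intercept c from Pick P: 1467.7 − 30.07 + 104.54 = 1542.17.
At (51, 91): z_contact = −34.1 − 36.6 + 1542.17 = 1471.5 ft.
Depth below ground = 1493 − 1471.5 = 22 ft.

22 ft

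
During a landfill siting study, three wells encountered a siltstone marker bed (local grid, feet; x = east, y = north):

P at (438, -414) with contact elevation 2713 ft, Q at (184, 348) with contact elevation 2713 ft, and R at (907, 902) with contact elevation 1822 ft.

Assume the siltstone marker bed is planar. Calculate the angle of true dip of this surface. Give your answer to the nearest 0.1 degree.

Two edge vectors: P→Q = (-254, 762, 0), P→R = (469, 1316, -891).
Normal n = (P→Q) × (P→R) = (-678942, -226314, -691642).
So ∂z/∂x = −n_x/n_z = −0.98164 and ∂z/∂y = −n_y/n_z = −0.32721.
Gradient magnitude |∇z| = √(a² + b²) = √(0.96361 + 0.10707) = 1.03474.
True dip = arctan(1.03474) = 46.0°, dipping toward ENE (azimuth ≈ 072°).

46.0°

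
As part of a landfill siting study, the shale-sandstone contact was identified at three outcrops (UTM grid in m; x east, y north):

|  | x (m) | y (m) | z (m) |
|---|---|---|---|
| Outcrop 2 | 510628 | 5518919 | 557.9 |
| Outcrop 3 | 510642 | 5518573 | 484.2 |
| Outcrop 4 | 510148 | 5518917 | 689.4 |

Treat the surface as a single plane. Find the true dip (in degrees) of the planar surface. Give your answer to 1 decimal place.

Let the plane be z = a·x + b·y + c.
Outcrop 3−Outcrop 2: 14a − 346b = −73.7;  Outcrop 4−Outcrop 2: −480a − 2b = 131.5.
Solving gives a = −0.27480, b = 0.20189.
Gradient magnitude |∇z| = √(a² + b²) = √(0.07551 + 0.04076) = 0.34099.
True dip = arctan(0.34099) = 18.8°, dipping toward SE (azimuth ≈ 126°).

18.8°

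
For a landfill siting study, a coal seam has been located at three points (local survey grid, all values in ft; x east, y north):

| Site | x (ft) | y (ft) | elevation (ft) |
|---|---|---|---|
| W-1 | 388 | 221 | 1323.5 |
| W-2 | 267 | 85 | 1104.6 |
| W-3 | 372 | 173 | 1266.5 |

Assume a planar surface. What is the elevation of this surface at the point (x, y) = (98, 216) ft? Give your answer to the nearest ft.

Two edge vectors: W-1→W-2 = (-121, -136, -218.9), W-1→W-3 = (-16, -48, -57).
Normal n = (W-1→W-2) × (W-1→W-3) = (-2755.2, -3394.6, 3632).
So ∂z/∂x = −n_x/n_z = 0.75859 and ∂z/∂y = −n_y/n_z = 0.93464.
Intercept c from W-1: 1323.5 − 294.33 − 206.55 = 822.61.
At (98, 216): z = 74.3 + 201.9 + 822.61 = 1098.8 ft.

1099 ft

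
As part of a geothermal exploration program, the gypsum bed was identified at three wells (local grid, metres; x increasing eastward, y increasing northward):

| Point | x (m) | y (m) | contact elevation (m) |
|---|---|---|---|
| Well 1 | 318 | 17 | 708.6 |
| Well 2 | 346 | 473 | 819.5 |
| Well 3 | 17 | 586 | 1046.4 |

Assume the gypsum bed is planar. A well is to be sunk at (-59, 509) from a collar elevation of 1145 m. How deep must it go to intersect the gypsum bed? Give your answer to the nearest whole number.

75 m

Two edge vectors: Well 1→Well 2 = (28, 456, 110.9), Well 1→Well 3 = (-301, 569, 337.8).
Normal n = (Well 1→Well 2) × (Well 1→Well 3) = (90934.7, -42839.3, 153188).
So ∂z/∂x = −n_x/n_z = −0.59362 and ∂z/∂y = −n_y/n_z = 0.27965.
Intercept c from Well 1: 708.6 + 188.77 − 4.75 = 892.62.
At (-59, 509): z_contact = 35.0 + 142.3 + 892.62 = 1070.0 m.
Depth below ground = 1145 − 1070.0 = 75 m.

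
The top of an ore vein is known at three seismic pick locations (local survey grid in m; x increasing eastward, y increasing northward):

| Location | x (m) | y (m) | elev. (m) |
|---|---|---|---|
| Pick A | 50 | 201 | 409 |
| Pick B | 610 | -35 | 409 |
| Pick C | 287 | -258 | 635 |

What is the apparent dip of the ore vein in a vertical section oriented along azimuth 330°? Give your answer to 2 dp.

Two edge vectors: Pick A→Pick B = (560, -236, 0), Pick A→Pick C = (237, -459, 226).
Normal n = (Pick A→Pick B) × (Pick A→Pick C) = (-53336, -126560, -201108).
So ∂z/∂x = −n_x/n_z = −0.26521 and ∂z/∂y = −n_y/n_z = −0.62931.
Unit vector along 330° is (sin 330°, cos 330°) = (-0.5000, 0.8660).
Slope in that direction = a·(-0.5000) + b·(0.8660) = −0.41240.
Apparent dip = arctan|0.41240| = 22.41° (true dip is 34.3°, so apparent ≤ true as expected).

22.41°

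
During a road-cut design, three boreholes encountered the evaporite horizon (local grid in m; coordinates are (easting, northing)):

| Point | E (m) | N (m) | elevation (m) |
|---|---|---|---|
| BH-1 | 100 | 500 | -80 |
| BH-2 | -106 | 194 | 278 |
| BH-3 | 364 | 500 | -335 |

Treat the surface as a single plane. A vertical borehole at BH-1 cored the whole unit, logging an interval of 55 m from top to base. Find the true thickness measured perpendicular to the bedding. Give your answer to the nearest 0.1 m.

Two edge vectors: BH-1→BH-2 = (-206, -306, 358), BH-1→BH-3 = (264, 0, -255).
Normal n = (BH-1→BH-2) × (BH-1→BH-3) = (78030, 41982, 80784).
So ∂z/∂E = −n_x/n_z = −0.96591 and ∂z/∂N = −n_y/n_z = −0.51968.
|∇z| = √(a²+b²) = 1.09684, so dip δ = arctan(1.09684) = 47.64°.
True thickness = vertical thickness × cos δ = 55 × cos 47.64° = 37.1 m.

37.1 m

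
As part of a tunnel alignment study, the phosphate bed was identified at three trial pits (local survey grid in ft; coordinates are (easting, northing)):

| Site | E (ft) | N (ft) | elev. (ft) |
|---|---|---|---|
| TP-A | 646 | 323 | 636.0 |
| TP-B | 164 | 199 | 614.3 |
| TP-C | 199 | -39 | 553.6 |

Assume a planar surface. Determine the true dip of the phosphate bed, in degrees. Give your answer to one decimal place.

14.2°

Two edge vectors: TP-A→TP-B = (-482, -124, -21.7), TP-A→TP-C = (-447, -362, -82.4).
Normal n = (TP-A→TP-B) × (TP-A→TP-C) = (2362.2, -30016.9, 119056).
So ∂z/∂E = −n_x/n_z = −0.01984 and ∂z/∂N = −n_y/n_z = 0.25212.
Gradient magnitude |∇z| = √(a² + b²) = √(0.00039 + 0.06357) = 0.25290.
True dip = arctan(0.25290) = 14.2°, dipping toward S (azimuth ≈ 176°).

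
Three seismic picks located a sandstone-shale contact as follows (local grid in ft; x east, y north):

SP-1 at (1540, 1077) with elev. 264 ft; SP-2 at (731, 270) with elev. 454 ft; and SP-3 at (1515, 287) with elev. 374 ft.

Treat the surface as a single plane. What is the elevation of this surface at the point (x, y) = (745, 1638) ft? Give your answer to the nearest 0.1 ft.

Two edge vectors: SP-1→SP-2 = (-809, -807, 190), SP-1→SP-3 = (-25, -790, 110).
Normal n = (SP-1→SP-2) × (SP-1→SP-3) = (61330, 84240, 618935).
So ∂z/∂x = −n_x/n_z = −0.099090 and ∂z/∂y = −n_y/n_z = −0.136105.
Intercept c from SP-1: 264 + 152.60 + 146.58 = 563.18.
At (745, 1638): z = −73.8 − 222.9 + 563.18 = 266.4 ft.

266.4 ft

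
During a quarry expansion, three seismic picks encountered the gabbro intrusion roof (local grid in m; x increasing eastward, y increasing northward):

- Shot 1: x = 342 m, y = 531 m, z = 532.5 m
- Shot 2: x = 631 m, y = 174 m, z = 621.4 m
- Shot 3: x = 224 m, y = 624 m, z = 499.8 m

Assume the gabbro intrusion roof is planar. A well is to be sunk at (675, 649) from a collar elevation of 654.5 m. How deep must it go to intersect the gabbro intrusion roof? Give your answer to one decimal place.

55.7 m

Let the plane be z = a·x + b·y + c.
Shot 2−Shot 1: 289a − 357b = 88.9;  Shot 3−Shot 1: −118a + 93b = −32.7.
Solving gives a = 0.22337, b = −0.06819.
Then c = 532.5 − a·342 − b·531 = 492.32.
At (675, 649): z_contact = 150.78 − 44.26 + 492.32 = 598.84 m.
Depth below ground = 654.5 − 598.84 = 55.7 m.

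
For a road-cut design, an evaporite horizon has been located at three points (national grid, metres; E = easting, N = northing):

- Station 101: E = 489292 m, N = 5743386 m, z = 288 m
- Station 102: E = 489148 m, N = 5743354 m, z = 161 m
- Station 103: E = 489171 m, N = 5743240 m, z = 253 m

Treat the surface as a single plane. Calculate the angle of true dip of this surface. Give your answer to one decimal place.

Let the plane be z = a·E + b·N + c.
Station 102−Station 101: −144a − 32b = −127;  Station 103−Station 101: −121a − 146b = −35.
Solving gives a = 1.01574, b = −0.60209.
Gradient magnitude |∇z| = √(a² + b²) = √(1.03173 + 0.36251) = 1.18078.
True dip = arctan(1.18078) = 49.7°, dipping toward WNW (azimuth ≈ 301°).

49.7°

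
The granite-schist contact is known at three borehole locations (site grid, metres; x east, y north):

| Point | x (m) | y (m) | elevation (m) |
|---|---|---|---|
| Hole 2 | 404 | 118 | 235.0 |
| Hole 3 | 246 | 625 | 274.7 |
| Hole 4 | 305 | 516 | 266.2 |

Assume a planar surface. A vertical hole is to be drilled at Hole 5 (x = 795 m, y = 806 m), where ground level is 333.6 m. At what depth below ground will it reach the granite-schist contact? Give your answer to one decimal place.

Let the plane be z = a·x + b·y + c.
Hole 3−Hole 2: −158a + 507b = 39.7;  Hole 4−Hole 2: −99a + 398b = 31.2.
Solving gives a = 0.00140, b = 0.07874.
Then c = 235 − a·404 − b·118 = 225.14.
At (795, 806): z_contact = 1.12 + 63.47 + 225.14 = 289.72 m.
Depth below ground = 333.6 − 289.72 = 43.9 m.

43.9 m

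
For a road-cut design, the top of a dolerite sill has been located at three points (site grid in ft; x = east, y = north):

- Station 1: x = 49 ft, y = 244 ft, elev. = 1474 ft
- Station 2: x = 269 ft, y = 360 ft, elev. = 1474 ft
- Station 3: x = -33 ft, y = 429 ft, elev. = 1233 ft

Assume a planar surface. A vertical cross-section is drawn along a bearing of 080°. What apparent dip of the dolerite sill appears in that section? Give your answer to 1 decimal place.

20.0°

Two edge vectors: Station 1→Station 2 = (220, 116, 0), Station 1→Station 3 = (-82, 185, -241).
Normal n = (Station 1→Station 2) × (Station 1→Station 3) = (-27956, 53020, 50212).
So ∂z/∂x = −n_x/n_z = 0.55676 and ∂z/∂y = −n_y/n_z = −1.05592.
Unit vector along 080° is (sin 80°, cos 80°) = (0.9848, 0.1736).
Slope in that direction = a·(0.9848) + b·(0.1736) = 0.36494.
Apparent dip = arctan|0.36494| = 20.0° (true dip is 50.0°, so apparent ≤ true as expected).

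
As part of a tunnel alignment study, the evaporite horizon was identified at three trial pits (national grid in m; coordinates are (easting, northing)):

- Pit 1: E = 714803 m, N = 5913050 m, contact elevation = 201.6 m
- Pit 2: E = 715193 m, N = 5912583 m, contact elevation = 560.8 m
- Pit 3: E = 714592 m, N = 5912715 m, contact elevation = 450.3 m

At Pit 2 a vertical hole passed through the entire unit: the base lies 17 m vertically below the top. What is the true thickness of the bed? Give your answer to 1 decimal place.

13.6 m

Let the plane be z = a·E + b·N + c.
Pit 2−Pit 1: 390a − 467b = 359.2;  Pit 3−Pit 1: −211a − 335b = 248.7.
Solving gives a = 0.01828, b = −0.75390.
|∇z| = √(a²+b²) = 0.75412, so dip δ = arctan(0.75412) = 37.02°.
True thickness = vertical thickness × cos δ = 17 × cos 37.02° = 13.6 m.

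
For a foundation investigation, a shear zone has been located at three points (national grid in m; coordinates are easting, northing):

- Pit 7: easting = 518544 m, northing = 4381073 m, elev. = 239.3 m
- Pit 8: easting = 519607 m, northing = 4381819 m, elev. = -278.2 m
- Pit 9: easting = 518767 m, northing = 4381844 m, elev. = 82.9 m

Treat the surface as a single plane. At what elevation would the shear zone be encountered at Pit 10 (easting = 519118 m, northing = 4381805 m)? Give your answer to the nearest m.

Let the plane be z = a·easting + b·northing + c.
Pit 8−Pit 7: 1063a + 746b = −517.5;  Pit 9−Pit 7: 223a + 771b = −156.4.
Solving gives a = −0.43219782, b = −0.07784680.
Then c = 239.3 − a·518544 − b·4381073 = 565405.42.
At (519118, 4381805): z = −224361.7 − 341109.5 + 565405.42 = -65.8 m.

-66 m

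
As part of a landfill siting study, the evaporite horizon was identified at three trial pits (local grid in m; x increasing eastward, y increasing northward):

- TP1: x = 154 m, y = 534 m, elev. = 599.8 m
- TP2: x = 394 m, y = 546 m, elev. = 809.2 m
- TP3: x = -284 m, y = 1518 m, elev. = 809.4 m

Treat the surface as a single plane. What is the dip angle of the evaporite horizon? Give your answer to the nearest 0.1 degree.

Let the plane be z = a·x + b·y + c.
TP2−TP1: 240a + 12b = 209.4;  TP3−TP1: −438a + 984b = 209.6.
Solving gives a = 0.84309, b = 0.58828.
Gradient magnitude |∇z| = √(a² + b²) = √(0.71079 + 0.34608) = 1.02804.
True dip = arctan(1.02804) = 45.8°, dipping toward SW (azimuth ≈ 235°).

45.8°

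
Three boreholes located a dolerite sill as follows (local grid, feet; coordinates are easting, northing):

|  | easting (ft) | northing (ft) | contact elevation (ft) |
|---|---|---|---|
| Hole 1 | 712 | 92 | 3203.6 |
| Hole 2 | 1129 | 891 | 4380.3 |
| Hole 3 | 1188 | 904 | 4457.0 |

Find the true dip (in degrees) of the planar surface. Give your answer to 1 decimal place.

54.9°

Let the plane be z = a·easting + b·northing + c.
Hole 2−Hole 1: 417a + 799b = 1176.7;  Hole 3−Hole 1: 476a + 812b = 1253.4.
Solving gives a = 1.10226, b = 0.89744.
Gradient magnitude |∇z| = √(a² + b²) = √(1.21497 + 0.80541) = 1.42140.
True dip = arctan(1.42140) = 54.9°, dipping toward SW (azimuth ≈ 231°).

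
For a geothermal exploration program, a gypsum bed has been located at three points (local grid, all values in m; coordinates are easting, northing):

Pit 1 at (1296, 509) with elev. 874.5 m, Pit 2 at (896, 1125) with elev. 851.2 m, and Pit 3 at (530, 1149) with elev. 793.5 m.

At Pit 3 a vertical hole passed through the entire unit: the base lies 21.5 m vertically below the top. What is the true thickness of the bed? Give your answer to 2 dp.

21.18 m

Two edge vectors: Pit 1→Pit 2 = (-400, 616, -23.3), Pit 1→Pit 3 = (-766, 640, -81).
Normal n = (Pit 1→Pit 2) × (Pit 1→Pit 3) = (-34984, -14552.2, 215856).
So ∂z/∂easting = −n_x/n_z = 0.16207 and ∂z/∂northing = −n_y/n_z = 0.06742.
|∇z| = √(a²+b²) = 0.17553, so dip δ = arctan(0.17553) = 9.96°.
True thickness = vertical thickness × cos δ = 21.5 × cos 9.96° = 21.18 m.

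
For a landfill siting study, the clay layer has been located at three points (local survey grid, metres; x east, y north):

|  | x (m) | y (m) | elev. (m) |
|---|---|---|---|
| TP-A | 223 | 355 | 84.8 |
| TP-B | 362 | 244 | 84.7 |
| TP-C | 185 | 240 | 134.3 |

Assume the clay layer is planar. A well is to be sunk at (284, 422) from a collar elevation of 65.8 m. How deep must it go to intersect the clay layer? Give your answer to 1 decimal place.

Let the plane be z = a·x + b·y + c.
TP-B−TP-A: 139a − 111b = −0.1;  TP-C−TP-A: −38a − 115b = 49.5.
Solving gives a = −0.27253, b = −0.34038.
Then c = 84.8 − a·223 − b·355 = 266.41.
At (284, 422): z_contact = −77.40 − 143.64 + 266.41 = 45.37 m.
Depth below ground = 65.8 − 45.37 = 20.4 m.

20.4 m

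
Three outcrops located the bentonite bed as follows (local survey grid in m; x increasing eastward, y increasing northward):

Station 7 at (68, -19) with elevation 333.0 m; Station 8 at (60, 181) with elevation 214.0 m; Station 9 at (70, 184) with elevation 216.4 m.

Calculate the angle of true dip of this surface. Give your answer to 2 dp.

35.42°

Let the plane be z = a·x + b·y + c.
Station 8−Station 7: −8a + 200b = −119;  Station 9−Station 7: 2a + 203b = −116.6.
Solving gives a = 0.41354, b = −0.57846.
Gradient magnitude |∇z| = √(a² + b²) = √(0.17101 + 0.33461) = 0.71107.
True dip = arctan(0.71107) = 35.42°, dipping toward NW (azimuth ≈ 324°).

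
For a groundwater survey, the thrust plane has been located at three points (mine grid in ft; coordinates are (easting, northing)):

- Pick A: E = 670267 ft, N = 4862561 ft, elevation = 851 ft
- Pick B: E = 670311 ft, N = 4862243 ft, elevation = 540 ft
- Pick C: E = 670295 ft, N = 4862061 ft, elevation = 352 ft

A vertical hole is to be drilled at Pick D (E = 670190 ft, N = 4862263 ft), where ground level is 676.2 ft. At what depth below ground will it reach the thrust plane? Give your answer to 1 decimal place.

145.4 ft

Let the plane be z = a·E + b·N + c.
Pick B−Pick A: 44a − 318b = −311;  Pick C−Pick A: 28a − 500b = −499.
Solving gives a = 0.242974954, b = 1.011606597.
Then c = 851 − a·670267 − b·4862561 = −5081005.88.
At (670190, 4862263): z_contact = 162839.38 + 4918697.33 − 5081005.88 = 530.83 ft.
Depth below ground = 676.2 − 530.83 = 145.4 ft.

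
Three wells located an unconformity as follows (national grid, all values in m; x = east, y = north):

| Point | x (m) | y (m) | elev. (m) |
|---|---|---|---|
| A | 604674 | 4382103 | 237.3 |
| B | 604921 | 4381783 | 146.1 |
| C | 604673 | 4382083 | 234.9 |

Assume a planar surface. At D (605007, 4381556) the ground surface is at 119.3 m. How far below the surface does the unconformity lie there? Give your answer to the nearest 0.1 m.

20.0 m

Two edge vectors: A→B = (247, -320, -91.2), A→C = (-1, -20, -2.4).
Normal n = (A→B) × (A→C) = (-1056, 684, -5260).
So ∂z/∂x = −n_x/n_z = −0.200760456 and ∂z/∂y = −n_y/n_z = 0.130038023.
Intercept c from A: 237.3 + 121394.63 − 569840.01 = −448208.08.
At (605007, 4381556): z_contact = −121461.48 + 569768.88 − 448208.08 = 99.32 m.
Depth below ground = 119.3 − 99.32 = 20.0 m.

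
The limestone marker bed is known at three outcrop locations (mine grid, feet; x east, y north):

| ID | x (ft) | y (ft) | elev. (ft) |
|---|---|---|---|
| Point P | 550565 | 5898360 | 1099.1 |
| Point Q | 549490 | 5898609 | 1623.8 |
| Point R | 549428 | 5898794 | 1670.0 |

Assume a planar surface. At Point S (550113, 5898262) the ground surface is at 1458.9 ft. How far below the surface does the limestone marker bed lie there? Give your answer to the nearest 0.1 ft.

Two edge vectors: Point P→Point Q = (-1075, 249, 524.7), Point P→Point R = (-1137, 434, 570.9).
Normal n = (Point P→Point Q) × (Point P→Point R) = (-85565.7, 17133.6, -183437).
So ∂z/∂x = −n_x/n_z = −0.466458239 and ∂z/∂y = −n_y/n_z = 0.093403185.
Intercept c from Point P: 1099.1 + 256815.58 − 550925.61 = −293010.93.
At (550113, 5898262): z_contact = −256604.74 + 550916.46 − 293010.93 = 1300.79 ft.
Depth below ground = 1458.9 − 1300.79 = 158.1 ft.

158.1 ft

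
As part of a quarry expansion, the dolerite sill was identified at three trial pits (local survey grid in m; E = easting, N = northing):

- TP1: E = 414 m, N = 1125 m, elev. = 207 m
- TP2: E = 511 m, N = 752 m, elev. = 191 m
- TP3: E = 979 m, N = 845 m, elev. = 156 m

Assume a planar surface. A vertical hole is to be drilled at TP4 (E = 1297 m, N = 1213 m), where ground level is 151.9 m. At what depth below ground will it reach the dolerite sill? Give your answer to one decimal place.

Two edge vectors: TP1→TP2 = (97, -373, -16), TP1→TP3 = (565, -280, -51).
Normal n = (TP1→TP2) × (TP1→TP3) = (14543, -4093, 183585).
So ∂z/∂E = −n_x/n_z = −0.079217 and ∂z/∂N = −n_y/n_z = 0.022295.
Intercept c from TP1: 207 + 32.80 − 25.08 = 214.71.
At (1297, 1213): z_contact = −102.74 + 27.04 + 214.71 = 139.01 m.
Depth below ground = 151.9 − 139.01 = 12.9 m.

12.9 m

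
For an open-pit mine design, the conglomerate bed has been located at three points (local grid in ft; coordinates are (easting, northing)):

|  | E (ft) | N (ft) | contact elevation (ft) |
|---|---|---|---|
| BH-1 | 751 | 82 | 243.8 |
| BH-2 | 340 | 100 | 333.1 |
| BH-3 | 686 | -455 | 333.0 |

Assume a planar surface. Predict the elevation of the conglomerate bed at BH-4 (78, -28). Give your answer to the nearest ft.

Two edge vectors: BH-1→BH-2 = (-411, 18, 89.3), BH-1→BH-3 = (-65, -537, 89.2).
Normal n = (BH-1→BH-2) × (BH-1→BH-3) = (49559.7, 30856.7, 221877).
So ∂z/∂E = −n_x/n_z = −0.22337 and ∂z/∂N = −n_y/n_z = −0.13907.
Intercept c from BH-1: 243.8 + 167.75 + 11.40 = 422.95.
At (78, -28): z = −17.4 + 3.9 + 422.95 = 409.4 ft.

409 ft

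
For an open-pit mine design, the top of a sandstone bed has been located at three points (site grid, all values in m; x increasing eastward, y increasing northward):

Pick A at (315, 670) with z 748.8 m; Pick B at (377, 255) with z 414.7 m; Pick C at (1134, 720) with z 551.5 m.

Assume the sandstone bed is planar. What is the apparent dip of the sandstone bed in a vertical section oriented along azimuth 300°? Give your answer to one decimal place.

Two edge vectors: Pick A→Pick B = (62, -415, -334.1), Pick A→Pick C = (819, 50, -197.3).
Normal n = (Pick A→Pick B) × (Pick A→Pick C) = (98584.5, -261395.3, 342985).
So ∂z/∂x = −n_x/n_z = −0.28743 and ∂z/∂y = −n_y/n_z = 0.76212.
Unit vector along 300° is (sin 300°, cos 300°) = (-0.8660, 0.5000).
Slope in that direction = a·(-0.8660) + b·(0.5000) = 0.62998.
Apparent dip = arctan|0.62998| = 32.2° (true dip is 39.2°, so apparent ≤ true as expected).

32.2°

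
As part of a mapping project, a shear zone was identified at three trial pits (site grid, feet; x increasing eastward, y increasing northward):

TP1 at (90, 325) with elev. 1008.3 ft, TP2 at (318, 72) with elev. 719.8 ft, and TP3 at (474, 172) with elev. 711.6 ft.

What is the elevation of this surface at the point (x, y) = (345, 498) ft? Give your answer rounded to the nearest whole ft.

Let the plane be z = a·x + b·y + c.
TP2−TP1: 228a − 253b = −288.5;  TP3−TP1: 384a − 153b = −296.7.
Solving gives a = −0.49664, b = 0.69275.
Then c = 1008.3 − a·90 − b·325 = 827.85.
At (345, 498): z = −171.3 + 345.0 + 827.85 = 1001.5 ft.

1002 ft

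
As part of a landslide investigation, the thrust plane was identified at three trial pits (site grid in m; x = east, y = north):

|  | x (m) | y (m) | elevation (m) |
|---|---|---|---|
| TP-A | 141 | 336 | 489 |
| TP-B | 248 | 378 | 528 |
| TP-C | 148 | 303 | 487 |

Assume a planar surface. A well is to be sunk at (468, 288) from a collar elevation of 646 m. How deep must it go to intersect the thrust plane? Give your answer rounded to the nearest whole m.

60 m

Let the plane be z = a·x + b·y + c.
TP-B−TP-A: 107a + 42b = 39;  TP-C−TP-A: 7a − 33b = −2.
Solving gives a = 0.31451, b = 0.12732.
Then c = 489 − a·141 − b·336 = 401.87.
At (468, 288): z_contact = 147.2 + 36.7 + 401.87 = 585.7 m.
Depth below ground = 646 − 585.7 = 60 m.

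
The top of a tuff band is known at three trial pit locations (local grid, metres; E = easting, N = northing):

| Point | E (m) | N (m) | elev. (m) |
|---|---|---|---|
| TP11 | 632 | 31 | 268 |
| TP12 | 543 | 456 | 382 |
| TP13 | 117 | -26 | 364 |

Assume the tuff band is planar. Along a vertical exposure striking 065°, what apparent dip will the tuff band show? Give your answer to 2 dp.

5.53°

Two edge vectors: TP11→TP12 = (-89, 425, 114), TP11→TP13 = (-515, -57, 96).
Normal n = (TP11→TP12) × (TP11→TP13) = (47298, -50166, 223948).
So ∂z/∂E = −n_x/n_z = −0.21120 and ∂z/∂N = −n_y/n_z = 0.22401.
Unit vector along 065° is (sin 65°, cos 65°) = (0.9063, 0.4226).
Slope in that direction = a·(0.9063) + b·(0.4226) = −0.09674.
Apparent dip = arctan|0.09674| = 5.53° (true dip is 17.1°, so apparent ≤ true as expected).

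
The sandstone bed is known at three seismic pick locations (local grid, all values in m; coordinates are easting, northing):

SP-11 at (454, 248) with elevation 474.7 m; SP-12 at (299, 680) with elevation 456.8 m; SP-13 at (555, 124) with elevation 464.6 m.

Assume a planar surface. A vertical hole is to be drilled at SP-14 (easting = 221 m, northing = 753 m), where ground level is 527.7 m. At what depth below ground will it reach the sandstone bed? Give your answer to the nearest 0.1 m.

Let the plane be z = a·easting + b·northing + c.
SP-12−SP-11: −155a + 432b = −17.9;  SP-13−SP-11: 101a − 124b = −10.1.
Solving gives a = −0.26965, b = −0.13819.
Then c = 474.7 − a·454 − b·248 = 631.39.
At (221, 753): z_contact = −59.59 − 104.05 + 631.39 = 467.75 m.
Depth below ground = 527.7 − 467.75 = 60.0 m.

60.0 m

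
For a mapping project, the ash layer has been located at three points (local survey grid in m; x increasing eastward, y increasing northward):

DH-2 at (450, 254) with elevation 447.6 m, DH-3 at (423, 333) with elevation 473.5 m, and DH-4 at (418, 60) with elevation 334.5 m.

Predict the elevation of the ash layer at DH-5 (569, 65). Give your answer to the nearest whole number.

413 m

Two edge vectors: DH-2→DH-3 = (-27, 79, 25.9), DH-2→DH-4 = (-32, -194, -113.1).
Normal n = (DH-2→DH-3) × (DH-2→DH-4) = (-3910.3, -3882.5, 7766).
So ∂z/∂x = −n_x/n_z = 0.50352 and ∂z/∂y = −n_y/n_z = 0.49994.
Intercept c from DH-2: 447.6 − 226.58 − 126.98 = 94.03.
At (569, 65): z = 286.5 + 32.5 + 94.03 = 413.0 m.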